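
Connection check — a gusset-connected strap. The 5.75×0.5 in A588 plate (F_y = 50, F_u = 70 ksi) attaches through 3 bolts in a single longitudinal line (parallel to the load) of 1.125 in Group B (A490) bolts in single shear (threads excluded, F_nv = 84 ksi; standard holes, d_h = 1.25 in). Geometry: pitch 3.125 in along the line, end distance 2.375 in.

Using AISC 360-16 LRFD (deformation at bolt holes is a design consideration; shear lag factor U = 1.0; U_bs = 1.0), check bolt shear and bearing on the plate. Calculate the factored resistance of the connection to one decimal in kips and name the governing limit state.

173.3 kips (bearing governs)

Bolt shear: A_b = π(1.125)²/4 = 0.99402 in². φR_n = 0.75 × 84 × 0.99402 × 3 × 1 = 187.9 kips.
Bearing (0.5 in plate, F_u = 70 ksi): end bolts L_c = 2.375 − 1.25/2 = 1.75, R_n = min(1.2×1.75×0.5×70, 2.4×1.125×0.5×70) = 73.5 kips/bolt; interior L_c = 3.125 − 1.25 = 1.875, R_n = 78.75 kips/bolt. φR_n = 0.75 × (1×73.5 + 2×78.75) = 173.3 kips.
Governing: min(187.9, 173.3) = 173.3 kips → bearing.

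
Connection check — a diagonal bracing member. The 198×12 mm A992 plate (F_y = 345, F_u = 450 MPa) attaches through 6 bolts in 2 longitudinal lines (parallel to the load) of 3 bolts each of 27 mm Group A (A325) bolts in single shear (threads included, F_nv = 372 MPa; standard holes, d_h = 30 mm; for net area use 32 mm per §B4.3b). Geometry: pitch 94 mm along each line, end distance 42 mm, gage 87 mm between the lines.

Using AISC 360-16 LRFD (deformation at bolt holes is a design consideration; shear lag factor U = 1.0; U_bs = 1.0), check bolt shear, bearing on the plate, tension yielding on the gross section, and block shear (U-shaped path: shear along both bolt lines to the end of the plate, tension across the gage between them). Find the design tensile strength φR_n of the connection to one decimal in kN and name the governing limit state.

Bolt shear: A_b = π(27)²/4 = 572.56 mm². φR_n = 0.75 × 372 × 572.56 × 6 × 1 = 958.5 kN.
Bearing (12 mm plate, F_u = 450 MPa): end bolts L_c = 42 − 30/2 = 27, R_n = min(1.2×27×12×450, 2.4×27×12×450) = 174.96 kN/bolt; interior L_c = 94 − 30 = 64, R_n = 349.92 kN/bolt. φR_n = 0.75 × (2×174.96 + 4×349.92) = 1312.2 kN.
Tension yield (gross): A_g = 198×12 = 2376 mm². φR_n = 0.90 × 345 × 2376 = 737.7 kN.
Block shear: shear path 2×[42+2×94] = 2×230 mm, A_gv = 5520, A_nv = 2×(230 − 2.5×32)×12 = 3600 mm²; tension across gage: (87 − 1×32)×12 = 660 mm². R_n = min(0.6×450×3600, 0.6×345×5520) + 1.0×450×660 = min(972, 1142.6) + 297 = 1269 kN. φR_n = 0.75 × 1269 = 951.8 kN.
Governing: min(958.5, 1312.2, 737.7, 951.8) = 737.7 kN → gross-section yield.

737.7 kN (gross-section yield governs)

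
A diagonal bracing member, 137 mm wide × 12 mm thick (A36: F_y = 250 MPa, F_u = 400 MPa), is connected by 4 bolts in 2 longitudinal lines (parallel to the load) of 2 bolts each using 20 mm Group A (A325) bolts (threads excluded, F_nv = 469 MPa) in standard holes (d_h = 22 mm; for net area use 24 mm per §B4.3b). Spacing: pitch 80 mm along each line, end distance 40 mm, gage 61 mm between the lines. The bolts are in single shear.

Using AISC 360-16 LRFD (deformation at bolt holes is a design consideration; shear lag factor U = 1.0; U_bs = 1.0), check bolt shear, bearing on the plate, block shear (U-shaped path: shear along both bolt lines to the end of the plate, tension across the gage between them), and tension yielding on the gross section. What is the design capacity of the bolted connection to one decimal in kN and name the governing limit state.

Bolt shear: A_b = π(20)²/4 = 314.16 mm². φR_n = 0.75 × 469 × 314.16 × 4 × 1 = 442.0 kN.
Bearing (12 mm plate, F_u = 400 MPa): end bolts L_c = 40 − 22/2 = 29, R_n = min(1.2×29×12×400, 2.4×20×12×400) = 167.04 kN/bolt; interior L_c = 80 − 22 = 58, R_n = 230.4 kN/bolt. φR_n = 0.75 × (2×167.04 + 2×230.4) = 596.2 kN.
Block shear: shear path 2×[40+1×80] = 2×120 mm, A_gv = 2880, A_nv = 2×(120 − 1.5×24)×12 = 2016 mm²; tension across gage: (61 − 1×24)×12 = 444 mm². R_n = min(0.6×400×2016, 0.6×250×2880) + 1.0×400×444 = min(483.84, 432) + 177.6 = 609.6 kN. φR_n = 0.75 × 609.6 = 457.2 kN.
Tension yield (gross): A_g = 137×12 = 1644 mm². φR_n = 0.90 × 250 × 1644 = 369.9 kN.
Governing: min(442.0, 596.2, 457.2, 369.9) = 369.9 kN → gross-section yield.

369.9 kN (gross-section yield governs)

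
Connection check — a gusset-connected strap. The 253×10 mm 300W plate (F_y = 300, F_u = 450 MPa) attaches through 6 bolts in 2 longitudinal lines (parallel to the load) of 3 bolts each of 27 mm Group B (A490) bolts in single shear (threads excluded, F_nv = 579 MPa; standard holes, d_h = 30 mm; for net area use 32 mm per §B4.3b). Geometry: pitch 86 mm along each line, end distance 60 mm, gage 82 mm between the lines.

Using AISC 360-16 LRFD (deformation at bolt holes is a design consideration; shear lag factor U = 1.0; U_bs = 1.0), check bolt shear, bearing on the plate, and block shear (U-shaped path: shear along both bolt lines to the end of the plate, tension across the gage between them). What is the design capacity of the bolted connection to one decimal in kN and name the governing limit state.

Bolt shear: A_b = π(27)²/4 = 572.56 mm². φR_n = 0.75 × 579 × 572.56 × 6 × 1 = 1491.8 kN.
Bearing (10 mm plate, F_u = 450 MPa): end bolts L_c = 60 − 30/2 = 45, R_n = min(1.2×45×10×450, 2.4×27×10×450) = 243 kN/bolt; interior L_c = 86 − 30 = 56, R_n = 291.6 kN/bolt. φR_n = 0.75 × (2×243 + 4×291.6) = 1239.3 kN.
Block shear: shear path 2×[60+2×86] = 2×232 mm, A_gv = 4640, A_nv = 2×(232 − 2.5×32)×10 = 3040 mm²; tension across gage: (82 − 1×32)×10 = 500 mm². R_n = min(0.6×450×3040, 0.6×300×4640) + 1.0×450×500 = min(820.8, 835.2) + 225 = 1045.8 kN. φR_n = 0.75 × 1045.8 = 784.4 kN.
Governing: min(1491.8, 1239.3, 784.4) = 784.4 kN → block shear.

784.4 kN (block shear governs)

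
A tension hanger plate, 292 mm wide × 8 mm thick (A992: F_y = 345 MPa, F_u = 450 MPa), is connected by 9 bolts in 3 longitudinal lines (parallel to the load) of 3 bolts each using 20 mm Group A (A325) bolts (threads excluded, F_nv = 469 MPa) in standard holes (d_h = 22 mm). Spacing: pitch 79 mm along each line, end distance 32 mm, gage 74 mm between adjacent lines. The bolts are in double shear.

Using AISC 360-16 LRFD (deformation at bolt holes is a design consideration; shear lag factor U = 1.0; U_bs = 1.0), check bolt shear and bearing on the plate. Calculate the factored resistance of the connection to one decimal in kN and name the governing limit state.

Bolt shear: A_b = π(20)²/4 = 314.16 mm². φR_n = 0.75 × 469 × 314.16 × 9 × 2 = 1989.1 kN.
Bearing (8 mm plate, F_u = 450 MPa): end bolts L_c = 32 − 22/2 = 21, R_n = min(1.2×21×8×450, 2.4×20×8×450) = 90.72 kN/bolt; interior L_c = 79 − 22 = 57, R_n = 172.8 kN/bolt. φR_n = 0.75 × (3×90.72 + 6×172.8) = 981.7 kN.
Governing: min(1989.1, 981.7) = 981.7 kN → bearing.

981.7 kN (bearing governs)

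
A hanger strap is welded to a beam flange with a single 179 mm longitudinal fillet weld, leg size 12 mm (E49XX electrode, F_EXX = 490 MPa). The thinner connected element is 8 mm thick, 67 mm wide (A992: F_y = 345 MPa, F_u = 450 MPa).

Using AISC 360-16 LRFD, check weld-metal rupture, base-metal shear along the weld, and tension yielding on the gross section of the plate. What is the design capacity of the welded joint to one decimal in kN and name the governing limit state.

166.4 kN (gross-section yield governs)

Weld metal: throat = 0.707×12 = 8.484 mm, L = 179 mm. φR_n = 0.75 × 0.6 × 490 × 8.484 × 179 = 334.9 kN.
Base metal shear (8 mm plate): yield φR_n = 1.0×0.6×345×8×179 = 296.4 kN; rupture φR_n = 0.75×0.6×450×8×179 = 290.0 kN; take 290.0 kN (rupture).
Tension yield (gross): A_g = 67×8 = 536 mm². φR_n = 0.90 × 345 × 536 = 166.4 kN.
Governing: min(334.9, 290.0, 166.4) = 166.4 kN → gross-section yield.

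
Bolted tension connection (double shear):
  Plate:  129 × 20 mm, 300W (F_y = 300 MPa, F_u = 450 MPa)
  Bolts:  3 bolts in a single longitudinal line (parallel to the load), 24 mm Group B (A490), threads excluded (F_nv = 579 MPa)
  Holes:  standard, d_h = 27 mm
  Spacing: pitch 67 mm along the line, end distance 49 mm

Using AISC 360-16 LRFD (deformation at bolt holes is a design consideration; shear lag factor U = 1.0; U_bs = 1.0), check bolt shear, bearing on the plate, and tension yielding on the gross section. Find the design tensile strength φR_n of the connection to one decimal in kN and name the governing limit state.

Bolt shear: A_b = π(24)²/4 = 452.39 mm². φR_n = 0.75 × 579 × 452.39 × 3 × 2 = 1178.7 kN.
Bearing (20 mm plate, F_u = 450 MPa): end bolts L_c = 49 − 27/2 = 35.5, R_n = min(1.2×35.5×20×450, 2.4×24×20×450) = 383.4 kN/bolt; interior L_c = 67 − 27 = 40, R_n = 432 kN/bolt. φR_n = 0.75 × (1×383.4 + 2×432) = 935.6 kN.
Tension yield (gross): A_g = 129×20 = 2580 mm². φR_n = 0.90 × 300 × 2580 = 696.6 kN.
Governing: min(1178.7, 935.6, 696.6) = 696.6 kN → gross-section yield.

696.6 kN (gross-section yield governs)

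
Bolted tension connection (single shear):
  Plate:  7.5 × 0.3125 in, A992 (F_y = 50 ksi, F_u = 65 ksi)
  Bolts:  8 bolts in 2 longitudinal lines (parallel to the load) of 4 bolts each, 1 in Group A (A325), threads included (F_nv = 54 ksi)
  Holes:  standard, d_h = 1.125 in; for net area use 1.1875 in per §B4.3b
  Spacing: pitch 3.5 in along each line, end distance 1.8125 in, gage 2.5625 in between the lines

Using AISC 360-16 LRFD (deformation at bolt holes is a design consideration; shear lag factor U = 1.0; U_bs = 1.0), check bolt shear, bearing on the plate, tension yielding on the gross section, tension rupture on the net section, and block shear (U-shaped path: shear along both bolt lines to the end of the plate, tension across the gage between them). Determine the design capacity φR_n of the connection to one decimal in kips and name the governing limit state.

Bolt shear: A_b = π(1)²/4 = 0.7854 in². φR_n = 0.75 × 54 × 0.7854 × 8 × 1 = 254.5 kips.
Bearing (0.3125 in plate, F_u = 65 ksi): end bolts L_c = 1.8125 − 1.125/2 = 1.25, R_n = min(1.2×1.25×0.3125×65, 2.4×1×0.3125×65) = 30.469 kips/bolt; interior L_c = 3.5 − 1.125 = 2.375, R_n = 48.75 kips/bolt. φR_n = 0.75 × (2×30.469 + 6×48.75) = 265.1 kips.
Tension yield (gross): A_g = 7.5×0.3125 = 2.3438 in². φR_n = 0.90 × 50 × 2.3438 = 105.5 kips.
Tension rupture (net): A_n = (7.5 − 2×1.1875)×0.3125 = 1.6016 in² (U = 1.0, A_e = A_n). φR_n = 0.75 × 65 × 1.6016 = 78.1 kips.
Block shear: shear path 2×[1.8125+3×3.5] = 2×12.3125 in, A_gv = 7.6953, A_nv = 2×(12.3125 − 3.5×1.1875)×0.3125 = 5.0977 in²; tension across gage: (2.5625 − 1×1.1875)×0.3125 = 0.42969 in². R_n = min(0.6×65×5.0977, 0.6×50×7.6953) + 1.0×65×0.42969 = min(198.81, 230.86) + 27.93 = 226.74 kips. φR_n = 0.75 × 226.74 = 170.1 kips.
Governing: min(254.5, 265.1, 105.5, 78.1, 170.1) = 78.1 kips → net-section rupture.

78.1 kips (net-section rupture governs)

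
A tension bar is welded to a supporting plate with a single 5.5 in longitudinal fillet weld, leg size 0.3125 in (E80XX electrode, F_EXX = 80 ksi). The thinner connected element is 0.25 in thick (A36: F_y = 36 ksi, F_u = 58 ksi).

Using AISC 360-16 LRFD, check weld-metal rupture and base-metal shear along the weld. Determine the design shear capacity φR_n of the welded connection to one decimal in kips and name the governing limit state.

Weld metal: throat = 0.707×0.3125 = 0.22094 in, L = 5.5 in. φR_n = 0.75 × 0.6 × 80 × 0.22094 × 5.5 = 43.7 kips.
Base metal shear (0.25 in plate): yield φR_n = 1.0×0.6×36×0.25×5.5 = 29.7 kips; rupture φR_n = 0.75×0.6×58×0.25×5.5 = 35.9 kips; take 29.7 kips (yield).
Governing: min(43.7, 29.7) = 29.7 kips → base-metal shear.

29.7 kips (base-metal shear governs)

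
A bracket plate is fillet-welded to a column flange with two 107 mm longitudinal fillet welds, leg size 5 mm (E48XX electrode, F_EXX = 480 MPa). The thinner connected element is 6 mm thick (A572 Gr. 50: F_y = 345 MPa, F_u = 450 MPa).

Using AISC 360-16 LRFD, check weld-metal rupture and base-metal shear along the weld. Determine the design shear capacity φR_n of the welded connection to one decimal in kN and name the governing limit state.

163.4 kN (weld metal governs)

Weld metal: throat = 0.707×5 = 3.535 mm, L = 2×107 = 214 mm. φR_n = 0.75 × 0.6 × 480 × 3.535 × 214 = 163.4 kN.
Base metal shear (6 mm plate): yield φR_n = 1.0×0.6×345×6×214 = 265.8 kN; rupture φR_n = 0.75×0.6×450×6×214 = 260.0 kN; take 260.0 kN (rupture).
Governing: min(163.4, 260.0) = 163.4 kN → weld metal.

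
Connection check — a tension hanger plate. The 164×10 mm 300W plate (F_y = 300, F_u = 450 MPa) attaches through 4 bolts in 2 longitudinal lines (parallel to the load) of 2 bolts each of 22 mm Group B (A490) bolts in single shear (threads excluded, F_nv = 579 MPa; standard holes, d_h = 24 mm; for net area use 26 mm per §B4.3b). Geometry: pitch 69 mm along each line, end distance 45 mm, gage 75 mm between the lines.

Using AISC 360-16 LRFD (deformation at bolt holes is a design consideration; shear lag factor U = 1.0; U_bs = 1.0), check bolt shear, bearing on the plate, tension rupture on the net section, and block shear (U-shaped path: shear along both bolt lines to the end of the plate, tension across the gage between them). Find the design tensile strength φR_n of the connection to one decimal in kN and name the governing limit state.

378.0 kN (net-section rupture governs)

Bolt shear: A_b = π(22)²/4 = 380.13 mm². φR_n = 0.75 × 579 × 380.13 × 4 × 1 = 660.3 kN.
Bearing (10 mm plate, F_u = 450 MPa): end bolts L_c = 45 − 24/2 = 33, R_n = min(1.2×33×10×450, 2.4×22×10×450) = 178.2 kN/bolt; interior L_c = 69 − 24 = 45, R_n = 237.6 kN/bolt. φR_n = 0.75 × (2×178.2 + 2×237.6) = 623.7 kN.
Tension rupture (net): A_n = (164 − 2×26)×10 = 1120 mm² (U = 1.0, A_e = A_n). φR_n = 0.75 × 450 × 1120 = 378.0 kN.
Block shear: shear path 2×[45+1×69] = 2×114 mm, A_gv = 2280, A_nv = 2×(114 − 1.5×26)×10 = 1500 mm²; tension across gage: (75 − 1×26)×10 = 490 mm². R_n = min(0.6×450×1500, 0.6×300×2280) + 1.0×450×490 = min(405, 410.4) + 220.5 = 625.5 kN. φR_n = 0.75 × 625.5 = 469.1 kN.
Governing: min(660.3, 623.7, 378.0, 469.1) = 378.0 kN → net-section rupture.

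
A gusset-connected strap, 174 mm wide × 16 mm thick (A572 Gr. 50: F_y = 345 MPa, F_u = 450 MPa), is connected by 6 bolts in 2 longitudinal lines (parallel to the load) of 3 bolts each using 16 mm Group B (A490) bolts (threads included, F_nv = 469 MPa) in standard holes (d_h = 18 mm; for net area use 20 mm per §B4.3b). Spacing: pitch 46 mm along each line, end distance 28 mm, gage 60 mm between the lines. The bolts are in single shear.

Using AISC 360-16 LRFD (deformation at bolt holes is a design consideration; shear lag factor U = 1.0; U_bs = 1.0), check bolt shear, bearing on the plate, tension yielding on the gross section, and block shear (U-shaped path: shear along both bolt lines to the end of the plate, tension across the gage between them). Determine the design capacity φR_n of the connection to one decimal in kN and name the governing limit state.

424.3 kN (bolt shear governs)

Bolt shear: A_b = π(16)²/4 = 201.06 mm². φR_n = 0.75 × 469 × 201.06 × 6 × 1 = 424.3 kN.
Bearing (16 mm plate, F_u = 450 MPa): end bolts L_c = 28 − 18/2 = 19, R_n = min(1.2×19×16×450, 2.4×16×16×450) = 164.16 kN/bolt; interior L_c = 46 − 18 = 28, R_n = 241.92 kN/bolt. φR_n = 0.75 × (2×164.16 + 4×241.92) = 972.0 kN.
Tension yield (gross): A_g = 174×16 = 2784 mm². φR_n = 0.90 × 345 × 2784 = 864.4 kN.
Block shear: shear path 2×[28+2×46] = 2×120 mm, A_gv = 3840, A_nv = 2×(120 − 2.5×20)×16 = 2240 mm²; tension across gage: (60 − 1×20)×16 = 640 mm². R_n = min(0.6×450×2240, 0.6×345×3840) + 1.0×450×640 = min(604.8, 794.88) + 288 = 892.8 kN. φR_n = 0.75 × 892.8 = 669.6 kN.
Governing: min(424.3, 972.0, 864.4, 669.6) = 424.3 kN → bolt shear.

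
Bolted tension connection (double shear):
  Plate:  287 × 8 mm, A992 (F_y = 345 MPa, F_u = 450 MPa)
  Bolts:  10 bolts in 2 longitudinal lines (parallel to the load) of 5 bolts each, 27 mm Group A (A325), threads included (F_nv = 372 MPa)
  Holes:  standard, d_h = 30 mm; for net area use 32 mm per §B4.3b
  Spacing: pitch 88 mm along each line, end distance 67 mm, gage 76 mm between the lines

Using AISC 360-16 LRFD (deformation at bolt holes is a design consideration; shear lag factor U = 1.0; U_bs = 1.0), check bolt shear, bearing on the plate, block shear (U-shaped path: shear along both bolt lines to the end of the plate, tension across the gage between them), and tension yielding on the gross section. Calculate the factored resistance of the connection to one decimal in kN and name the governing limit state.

712.9 kN (gross-section yield governs)

Bolt shear: A_b = π(27)²/4 = 572.56 mm². φR_n = 0.75 × 372 × 572.56 × 10 × 2 = 3194.9 kN.
Bearing (8 mm plate, F_u = 450 MPa): end bolts L_c = 67 − 30/2 = 52, R_n = min(1.2×52×8×450, 2.4×27×8×450) = 224.64 kN/bolt; interior L_c = 88 − 30 = 58, R_n = 233.28 kN/bolt. φR_n = 0.75 × (2×224.64 + 8×233.28) = 1736.6 kN.
Block shear: shear path 2×[67+4×88] = 2×419 mm, A_gv = 6704, A_nv = 2×(419 − 4.5×32)×8 = 4400 mm²; tension across gage: (76 − 1×32)×8 = 352 mm². R_n = min(0.6×450×4400, 0.6×345×6704) + 1.0×450×352 = min(1188, 1387.7) + 158.4 = 1346.4 kN. φR_n = 0.75 × 1346.4 = 1009.8 kN.
Tension yield (gross): A_g = 287×8 = 2296 mm². φR_n = 0.90 × 345 × 2296 = 712.9 kN.
Governing: min(3194.9, 1736.6, 1009.8, 712.9) = 712.9 kN → gross-section yield.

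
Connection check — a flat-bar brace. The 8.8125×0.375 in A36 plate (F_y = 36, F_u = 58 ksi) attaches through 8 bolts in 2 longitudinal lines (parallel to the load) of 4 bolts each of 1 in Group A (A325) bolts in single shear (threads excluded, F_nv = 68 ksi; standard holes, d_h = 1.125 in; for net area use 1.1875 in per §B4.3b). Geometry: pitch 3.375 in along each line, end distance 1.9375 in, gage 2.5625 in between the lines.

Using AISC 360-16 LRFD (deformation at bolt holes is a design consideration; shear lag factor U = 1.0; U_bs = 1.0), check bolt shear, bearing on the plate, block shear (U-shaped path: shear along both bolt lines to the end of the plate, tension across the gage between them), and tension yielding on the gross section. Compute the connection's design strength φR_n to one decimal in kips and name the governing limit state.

107.1 kips (gross-section yield governs)

Bolt shear: A_b = π(1)²/4 = 0.7854 in². φR_n = 0.75 × 68 × 0.7854 × 8 × 1 = 320.4 kips.
Bearing (0.375 in plate, F_u = 58 ksi): end bolts L_c = 1.9375 − 1.125/2 = 1.375, R_n = min(1.2×1.375×0.375×58, 2.4×1×0.375×58) = 35.888 kips/bolt; interior L_c = 3.375 − 1.125 = 2.25, R_n = 52.2 kips/bolt. φR_n = 0.75 × (2×35.888 + 6×52.2) = 288.7 kips.
Block shear: shear path 2×[1.9375+3×3.375] = 2×12.0625 in, A_gv = 9.0469, A_nv = 2×(12.0625 − 3.5×1.1875)×0.375 = 5.9297 in²; tension across gage: (2.5625 − 1×1.1875)×0.375 = 0.51563 in². R_n = min(0.6×58×5.9297, 0.6×36×9.0469) + 1.0×58×0.51563 = min(206.35, 195.41) + 29.907 = 225.32 kips. φR_n = 0.75 × 225.32 = 169.0 kips.
Tension yield (gross): A_g = 8.8125×0.375 = 3.3047 in². φR_n = 0.90 × 36 × 3.3047 = 107.1 kips.
Governing: min(320.4, 288.7, 169.0, 107.1) = 107.1 kips → gross-section yield.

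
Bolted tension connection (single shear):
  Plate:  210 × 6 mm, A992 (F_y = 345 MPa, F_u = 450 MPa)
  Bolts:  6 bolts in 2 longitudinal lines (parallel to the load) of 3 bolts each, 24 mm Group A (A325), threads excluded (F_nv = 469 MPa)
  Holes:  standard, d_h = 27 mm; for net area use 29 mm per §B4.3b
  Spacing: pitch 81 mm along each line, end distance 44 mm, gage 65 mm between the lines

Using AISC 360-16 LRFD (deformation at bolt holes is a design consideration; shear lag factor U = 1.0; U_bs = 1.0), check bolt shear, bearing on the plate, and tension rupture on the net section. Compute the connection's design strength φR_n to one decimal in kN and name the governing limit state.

307.8 kN (net-section rupture governs)

Bolt shear: A_b = π(24)²/4 = 452.39 mm². φR_n = 0.75 × 469 × 452.39 × 6 × 1 = 954.8 kN.
Bearing (6 mm plate, F_u = 450 MPa): end bolts L_c = 44 − 27/2 = 30.5, R_n = min(1.2×30.5×6×450, 2.4×24×6×450) = 98.82 kN/bolt; interior L_c = 81 − 27 = 54, R_n = 155.52 kN/bolt. φR_n = 0.75 × (2×98.82 + 4×155.52) = 614.8 kN.
Tension rupture (net): A_n = (210 − 2×29)×6 = 912 mm² (U = 1.0, A_e = A_n). φR_n = 0.75 × 450 × 912 = 307.8 kN.
Governing: min(954.8, 614.8, 307.8) = 307.8 kN → net-section rupture.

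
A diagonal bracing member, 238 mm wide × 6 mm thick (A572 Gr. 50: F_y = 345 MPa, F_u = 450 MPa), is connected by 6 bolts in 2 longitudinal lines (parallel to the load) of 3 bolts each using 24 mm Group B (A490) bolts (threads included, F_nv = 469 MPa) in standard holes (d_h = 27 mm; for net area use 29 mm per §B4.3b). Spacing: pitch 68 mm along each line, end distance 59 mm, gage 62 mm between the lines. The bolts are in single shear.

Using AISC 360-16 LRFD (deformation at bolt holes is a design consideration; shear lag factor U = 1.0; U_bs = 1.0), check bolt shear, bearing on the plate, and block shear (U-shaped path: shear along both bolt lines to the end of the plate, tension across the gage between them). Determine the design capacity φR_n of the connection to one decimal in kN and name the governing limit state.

Bolt shear: A_b = π(24)²/4 = 452.39 mm². φR_n = 0.75 × 469 × 452.39 × 6 × 1 = 954.8 kN.
Bearing (6 mm plate, F_u = 450 MPa): end bolts L_c = 59 − 27/2 = 45.5, R_n = min(1.2×45.5×6×450, 2.4×24×6×450) = 147.42 kN/bolt; interior L_c = 68 − 27 = 41, R_n = 132.84 kN/bolt. φR_n = 0.75 × (2×147.42 + 4×132.84) = 619.7 kN.
Block shear: shear path 2×[59+2×68] = 2×195 mm, A_gv = 2340, A_nv = 2×(195 − 2.5×29)×6 = 1470 mm²; tension across gage: (62 − 1×29)×6 = 198 mm². R_n = min(0.6×450×1470, 0.6×345×2340) + 1.0×450×198 = min(396.9, 484.38) + 89.1 = 486 kN. φR_n = 0.75 × 486 = 364.5 kN.
Governing: min(954.8, 619.7, 364.5) = 364.5 kN → block shear.

364.5 kN (block shear governs)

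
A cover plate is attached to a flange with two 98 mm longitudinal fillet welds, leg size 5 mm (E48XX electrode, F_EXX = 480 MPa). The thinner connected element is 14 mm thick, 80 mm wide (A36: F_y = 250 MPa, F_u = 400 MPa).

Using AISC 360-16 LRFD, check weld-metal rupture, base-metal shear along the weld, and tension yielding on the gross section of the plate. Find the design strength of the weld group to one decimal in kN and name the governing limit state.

149.7 kN (weld metal governs)

Weld metal: throat = 0.707×5 = 3.535 mm, L = 2×98 = 196 mm. φR_n = 0.75 × 0.6 × 480 × 3.535 × 196 = 149.7 kN.
Base metal shear (14 mm plate): yield φR_n = 1.0×0.6×250×14×196 = 411.6 kN; rupture φR_n = 0.75×0.6×400×14×196 = 493.9 kN; take 411.6 kN (yield).
Tension yield (gross): A_g = 80×14 = 1120 mm². φR_n = 0.90 × 250 × 1120 = 252.0 kN.
Governing: min(149.7, 411.6, 252.0) = 149.7 kN → weld metal.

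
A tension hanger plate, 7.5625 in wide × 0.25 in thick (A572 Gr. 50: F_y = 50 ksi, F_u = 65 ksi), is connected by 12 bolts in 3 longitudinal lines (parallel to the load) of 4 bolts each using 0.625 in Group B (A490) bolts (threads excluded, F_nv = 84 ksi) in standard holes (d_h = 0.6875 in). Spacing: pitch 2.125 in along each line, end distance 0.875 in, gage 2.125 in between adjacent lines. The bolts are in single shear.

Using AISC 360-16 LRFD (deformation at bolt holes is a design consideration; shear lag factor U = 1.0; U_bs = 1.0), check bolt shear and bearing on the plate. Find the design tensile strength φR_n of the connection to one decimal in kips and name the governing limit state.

187.8 kips (bearing governs)

Bolt shear: A_b = π(0.625)²/4 = 0.3068 in². φR_n = 0.75 × 84 × 0.3068 × 12 × 1 = 231.9 kips.
Bearing (0.25 in plate, F_u = 65 ksi): end bolts L_c = 0.875 − 0.6875/2 = 0.53125, R_n = min(1.2×0.53125×0.25×65, 2.4×0.625×0.25×65) = 10.359 kips/bolt; interior L_c = 2.125 − 0.6875 = 1.4375, R_n = 24.375 kips/bolt. φR_n = 0.75 × (3×10.359 + 9×24.375) = 187.8 kips.
Governing: min(231.9, 187.8) = 187.8 kips → bearing.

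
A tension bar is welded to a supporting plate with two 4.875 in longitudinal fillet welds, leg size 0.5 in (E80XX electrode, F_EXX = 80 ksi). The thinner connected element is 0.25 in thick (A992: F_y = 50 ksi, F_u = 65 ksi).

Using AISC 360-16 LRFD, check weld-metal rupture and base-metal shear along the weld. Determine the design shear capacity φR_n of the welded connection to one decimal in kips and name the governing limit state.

Weld metal: throat = 0.707×0.5 = 0.3535 in, L = 2×4.875 = 9.75 in. φR_n = 0.75 × 0.6 × 80 × 0.3535 × 9.75 = 124.1 kips.
Base metal shear (0.25 in plate): yield φR_n = 1.0×0.6×50×0.25×9.75 = 73.1 kips; rupture φR_n = 0.75×0.6×65×0.25×9.75 = 71.3 kips; take 71.3 kips (rupture).
Governing: min(124.1, 71.3) = 71.3 kips → base-metal shear.

71.3 kips (base-metal shear governs)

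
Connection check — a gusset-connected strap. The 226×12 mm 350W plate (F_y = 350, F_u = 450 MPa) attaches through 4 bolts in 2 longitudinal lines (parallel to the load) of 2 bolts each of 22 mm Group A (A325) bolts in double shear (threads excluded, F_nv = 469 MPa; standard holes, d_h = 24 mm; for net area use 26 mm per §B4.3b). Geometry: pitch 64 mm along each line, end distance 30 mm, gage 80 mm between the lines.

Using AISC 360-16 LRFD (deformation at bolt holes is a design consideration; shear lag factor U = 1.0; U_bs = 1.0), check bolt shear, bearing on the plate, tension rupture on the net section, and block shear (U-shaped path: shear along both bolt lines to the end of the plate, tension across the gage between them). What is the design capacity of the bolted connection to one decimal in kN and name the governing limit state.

Bolt shear: A_b = π(22)²/4 = 380.13 mm². φR_n = 0.75 × 469 × 380.13 × 4 × 2 = 1069.7 kN.
Bearing (12 mm plate, F_u = 450 MPa): end bolts L_c = 30 − 24/2 = 18, R_n = min(1.2×18×12×450, 2.4×22×12×450) = 116.64 kN/bolt; interior L_c = 64 − 24 = 40, R_n = 259.2 kN/bolt. φR_n = 0.75 × (2×116.64 + 2×259.2) = 563.8 kN.
Tension rupture (net): A_n = (226 − 2×26)×12 = 2088 mm² (U = 1.0, A_e = A_n). φR_n = 0.75 × 450 × 2088 = 704.7 kN.
Block shear: shear path 2×[30+1×64] = 2×94 mm, A_gv = 2256, A_nv = 2×(94 − 1.5×26)×12 = 1320 mm²; tension across gage: (80 − 1×26)×12 = 648 mm². R_n = min(0.6×450×1320, 0.6×350×2256) + 1.0×450×648 = min(356.4, 473.76) + 291.6 = 648 kN. φR_n = 0.75 × 648 = 486.0 kN.
Governing: min(1069.7, 563.8, 704.7, 486.0) = 486.0 kN → block shear.

486.0 kN (block shear governs)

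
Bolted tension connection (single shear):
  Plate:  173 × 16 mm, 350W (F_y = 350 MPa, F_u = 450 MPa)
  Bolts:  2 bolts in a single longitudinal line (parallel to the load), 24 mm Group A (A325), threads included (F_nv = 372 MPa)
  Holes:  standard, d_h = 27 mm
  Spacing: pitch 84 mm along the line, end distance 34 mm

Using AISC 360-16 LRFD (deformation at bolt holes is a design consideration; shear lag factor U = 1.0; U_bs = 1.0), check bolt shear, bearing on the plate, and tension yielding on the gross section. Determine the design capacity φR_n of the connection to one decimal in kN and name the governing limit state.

Bolt shear: A_b = π(24)²/4 = 452.39 mm². φR_n = 0.75 × 372 × 452.39 × 2 × 1 = 252.4 kN.
Bearing (16 mm plate, F_u = 450 MPa): end bolts L_c = 34 − 27/2 = 20.5, R_n = min(1.2×20.5×16×450, 2.4×24×16×450) = 177.12 kN/bolt; interior L_c = 84 − 27 = 57, R_n = 414.72 kN/bolt. φR_n = 0.75 × (1×177.12 + 1×414.72) = 443.9 kN.
Tension yield (gross): A_g = 173×16 = 2768 mm². φR_n = 0.90 × 350 × 2768 = 871.9 kN.
Governing: min(252.4, 443.9, 871.9) = 252.4 kN → bolt shear.

252.4 kN (bolt shear governs)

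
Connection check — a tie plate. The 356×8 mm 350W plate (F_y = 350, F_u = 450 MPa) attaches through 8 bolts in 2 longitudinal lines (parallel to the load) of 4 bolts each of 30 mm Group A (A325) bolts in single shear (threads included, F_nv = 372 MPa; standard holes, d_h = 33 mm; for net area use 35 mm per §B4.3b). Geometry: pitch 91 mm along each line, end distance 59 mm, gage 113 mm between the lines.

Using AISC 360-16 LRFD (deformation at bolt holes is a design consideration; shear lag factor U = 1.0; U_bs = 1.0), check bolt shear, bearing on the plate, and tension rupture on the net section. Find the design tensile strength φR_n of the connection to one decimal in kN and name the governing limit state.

772.2 kN (net-section rupture governs)

Bolt shear: A_b = π(30)²/4 = 706.86 mm². φR_n = 0.75 × 372 × 706.86 × 8 × 1 = 1577.7 kN.
Bearing (8 mm plate, F_u = 450 MPa): end bolts L_c = 59 − 33/2 = 42.5, R_n = min(1.2×42.5×8×450, 2.4×30×8×450) = 183.6 kN/bolt; interior L_c = 91 − 33 = 58, R_n = 250.56 kN/bolt. φR_n = 0.75 × (2×183.6 + 6×250.56) = 1402.9 kN.
Tension rupture (net): A_n = (356 − 2×35)×8 = 2288 mm² (U = 1.0, A_e = A_n). φR_n = 0.75 × 450 × 2288 = 772.2 kN.
Governing: min(1577.7, 1402.9, 772.2) = 772.2 kN → net-section rupture.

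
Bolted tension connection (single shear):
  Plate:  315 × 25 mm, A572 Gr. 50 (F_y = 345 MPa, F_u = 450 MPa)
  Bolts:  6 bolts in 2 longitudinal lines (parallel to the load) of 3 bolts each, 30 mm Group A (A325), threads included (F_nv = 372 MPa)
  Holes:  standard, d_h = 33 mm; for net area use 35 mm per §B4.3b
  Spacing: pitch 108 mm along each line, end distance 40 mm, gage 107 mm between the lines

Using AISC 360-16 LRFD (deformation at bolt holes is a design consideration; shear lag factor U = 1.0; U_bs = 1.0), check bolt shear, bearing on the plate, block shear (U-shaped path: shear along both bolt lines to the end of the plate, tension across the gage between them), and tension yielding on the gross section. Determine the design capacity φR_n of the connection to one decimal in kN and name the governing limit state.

Bolt shear: A_b = π(30)²/4 = 706.86 mm². φR_n = 0.75 × 372 × 706.86 × 6 × 1 = 1183.3 kN.
Bearing (25 mm plate, F_u = 450 MPa): end bolts L_c = 40 − 33/2 = 23.5, R_n = min(1.2×23.5×25×450, 2.4×30×25×450) = 317.25 kN/bolt; interior L_c = 108 − 33 = 75, R_n = 810 kN/bolt. φR_n = 0.75 × (2×317.25 + 4×810) = 2905.9 kN.
Block shear: shear path 2×[40+2×108] = 2×256 mm, A_gv = 12800, A_nv = 2×(256 − 2.5×35)×25 = 8425 mm²; tension across gage: (107 − 1×35)×25 = 1800 mm². R_n = min(0.6×450×8425, 0.6×345×12800) + 1.0×450×1800 = min(2274.8, 2649.6) + 810 = 3084.8 kN. φR_n = 0.75 × 3084.8 = 2313.6 kN.
Tension yield (gross): A_g = 315×25 = 7875 mm². φR_n = 0.90 × 345 × 7875 = 2445.2 kN.
Governing: min(1183.3, 2905.9, 2313.6, 2445.2) = 1183.3 kN → bolt shear.

1183.3 kN (bolt shear governs)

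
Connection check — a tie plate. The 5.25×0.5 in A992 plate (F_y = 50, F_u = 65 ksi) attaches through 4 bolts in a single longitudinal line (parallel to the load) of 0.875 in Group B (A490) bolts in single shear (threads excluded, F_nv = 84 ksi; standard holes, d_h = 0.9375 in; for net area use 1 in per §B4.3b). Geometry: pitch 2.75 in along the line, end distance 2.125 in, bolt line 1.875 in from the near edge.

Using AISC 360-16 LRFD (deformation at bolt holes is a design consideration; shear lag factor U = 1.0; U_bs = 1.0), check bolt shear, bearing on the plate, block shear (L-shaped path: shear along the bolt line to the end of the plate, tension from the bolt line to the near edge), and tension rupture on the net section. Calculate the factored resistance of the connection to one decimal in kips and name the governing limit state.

Bolt shear: A_b = π(0.875)²/4 = 0.60132 in². φR_n = 0.75 × 84 × 0.60132 × 4 × 1 = 151.5 kips.
Bearing (0.5 in plate, F_u = 65 ksi): end bolts L_c = 2.125 − 0.9375/2 = 1.65625, R_n = min(1.2×1.65625×0.5×65, 2.4×0.875×0.5×65) = 64.594 kips/bolt; interior L_c = 2.75 − 0.9375 = 1.8125, R_n = 68.25 kips/bolt. φR_n = 0.75 × (1×64.594 + 3×68.25) = 202.0 kips.
Block shear: shear path 1×[2.125+3×2.75] = 1×10.375 in, A_gv = 5.1875, A_nv = 1×(10.375 − 3.5×1)×0.5 = 3.4375 in²; tension to near edge: (1.875 − 0.5×1)×0.5 = 0.6875 in². R_n = min(0.6×65×3.4375, 0.6×50×5.1875) + 1.0×65×0.6875 = min(134.06, 155.63) + 44.688 = 178.75 kips. φR_n = 0.75 × 178.75 = 134.1 kips.
Tension rupture (net): A_n = (5.25 − 1×1)×0.5 = 2.125 in² (U = 1.0, A_e = A_n). φR_n = 0.75 × 65 × 2.125 = 103.6 kips.
Governing: min(151.5, 202.0, 134.1, 103.6) = 103.6 kips → net-section rupture.

103.6 kips (net-section rupture governs)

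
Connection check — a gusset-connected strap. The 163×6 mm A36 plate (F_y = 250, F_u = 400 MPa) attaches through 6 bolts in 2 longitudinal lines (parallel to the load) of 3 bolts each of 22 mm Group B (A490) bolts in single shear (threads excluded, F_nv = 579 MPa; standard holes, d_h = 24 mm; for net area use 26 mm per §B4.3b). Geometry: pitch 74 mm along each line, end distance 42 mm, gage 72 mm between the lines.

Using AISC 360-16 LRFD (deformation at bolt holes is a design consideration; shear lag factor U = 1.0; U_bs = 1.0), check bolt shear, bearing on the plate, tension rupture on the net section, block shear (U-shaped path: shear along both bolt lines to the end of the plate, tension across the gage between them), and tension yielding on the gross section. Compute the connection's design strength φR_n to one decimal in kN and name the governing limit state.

199.8 kN (net-section rupture governs)

Bolt shear: A_b = π(22)²/4 = 380.13 mm². φR_n = 0.75 × 579 × 380.13 × 6 × 1 = 990.4 kN.
Bearing (6 mm plate, F_u = 400 MPa): end bolts L_c = 42 − 24/2 = 30, R_n = min(1.2×30×6×400, 2.4×22×6×400) = 86.4 kN/bolt; interior L_c = 74 − 24 = 50, R_n = 126.72 kN/bolt. φR_n = 0.75 × (2×86.4 + 4×126.72) = 509.8 kN.
Tension rupture (net): A_n = (163 − 2×26)×6 = 666 mm² (U = 1.0, A_e = A_n). φR_n = 0.75 × 400 × 666 = 199.8 kN.
Block shear: shear path 2×[42+2×74] = 2×190 mm, A_gv = 2280, A_nv = 2×(190 − 2.5×26)×6 = 1500 mm²; tension across gage: (72 − 1×26)×6 = 276 mm². R_n = min(0.6×400×1500, 0.6×250×2280) + 1.0×400×276 = min(360, 342) + 110.4 = 452.4 kN. φR_n = 0.75 × 452.4 = 339.3 kN.
Tension yield (gross): A_g = 163×6 = 978 mm². φR_n = 0.90 × 250 × 978 = 220.1 kN.
Governing: min(990.4, 509.8, 199.8, 339.3, 220.1) = 199.8 kN → net-section rupture.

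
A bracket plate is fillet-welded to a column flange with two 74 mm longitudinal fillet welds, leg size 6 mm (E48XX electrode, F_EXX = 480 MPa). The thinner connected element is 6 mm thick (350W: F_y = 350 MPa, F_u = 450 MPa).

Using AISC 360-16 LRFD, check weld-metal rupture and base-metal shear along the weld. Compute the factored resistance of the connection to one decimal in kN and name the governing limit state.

135.6 kN (weld metal governs)

Weld metal: throat = 0.707×6 = 4.242 mm, L = 2×74 = 148 mm. φR_n = 0.75 × 0.6 × 480 × 4.242 × 148 = 135.6 kN.
Base metal shear (6 mm plate): yield φR_n = 1.0×0.6×350×6×148 = 186.5 kN; rupture φR_n = 0.75×0.6×450×6×148 = 179.8 kN; take 179.8 kN (rupture).
Governing: min(135.6, 179.8) = 135.6 kN → weld metal.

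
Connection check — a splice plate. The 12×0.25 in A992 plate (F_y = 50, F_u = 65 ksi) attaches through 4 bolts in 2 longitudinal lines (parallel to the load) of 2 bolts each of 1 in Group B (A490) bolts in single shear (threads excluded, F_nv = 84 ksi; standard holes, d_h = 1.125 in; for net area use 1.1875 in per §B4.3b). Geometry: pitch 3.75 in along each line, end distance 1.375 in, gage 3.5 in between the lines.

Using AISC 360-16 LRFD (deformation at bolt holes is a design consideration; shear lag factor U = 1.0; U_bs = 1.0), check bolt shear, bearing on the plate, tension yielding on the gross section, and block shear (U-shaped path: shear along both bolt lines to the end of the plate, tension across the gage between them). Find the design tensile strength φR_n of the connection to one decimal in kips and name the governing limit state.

Bolt shear: A_b = π(1)²/4 = 0.7854 in². φR_n = 0.75 × 84 × 0.7854 × 4 × 1 = 197.9 kips.
Bearing (0.25 in plate, F_u = 65 ksi): end bolts L_c = 1.375 − 1.125/2 = 0.8125, R_n = min(1.2×0.8125×0.25×65, 2.4×1×0.25×65) = 15.844 kips/bolt; interior L_c = 3.75 − 1.125 = 2.625, R_n = 39 kips/bolt. φR_n = 0.75 × (2×15.844 + 2×39) = 82.3 kips.
Tension yield (gross): A_g = 12×0.25 = 3 in². φR_n = 0.90 × 50 × 3 = 135.0 kips.
Block shear: shear path 2×[1.375+1×3.75] = 2×5.125 in, A_gv = 2.5625, A_nv = 2×(5.125 − 1.5×1.1875)×0.25 = 1.6719 in²; tension across gage: (3.5 − 1×1.1875)×0.25 = 0.57813 in². R_n = min(0.6×65×1.6719, 0.6×50×2.5625) + 1.0×65×0.57813 = min(65.204, 76.875) + 37.578 = 102.78 kips. φR_n = 0.75 × 102.78 = 77.1 kips.
Governing: min(197.9, 82.3, 135.0, 77.1) = 77.1 kips → block shear.

77.1 kips (block shear governs)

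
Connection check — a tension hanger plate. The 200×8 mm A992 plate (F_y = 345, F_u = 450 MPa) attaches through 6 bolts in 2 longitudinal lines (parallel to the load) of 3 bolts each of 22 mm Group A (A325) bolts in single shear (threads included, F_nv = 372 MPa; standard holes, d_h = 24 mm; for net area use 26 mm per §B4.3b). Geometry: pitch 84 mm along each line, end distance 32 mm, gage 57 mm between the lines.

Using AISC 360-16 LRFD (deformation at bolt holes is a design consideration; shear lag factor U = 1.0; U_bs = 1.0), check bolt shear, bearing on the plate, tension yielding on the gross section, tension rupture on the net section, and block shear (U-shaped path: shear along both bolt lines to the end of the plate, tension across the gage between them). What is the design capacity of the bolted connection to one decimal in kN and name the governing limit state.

399.6 kN (net-section rupture governs)

Bolt shear: A_b = π(22)²/4 = 380.13 mm². φR_n = 0.75 × 372 × 380.13 × 6 × 1 = 636.3 kN.
Bearing (8 mm plate, F_u = 450 MPa): end bolts L_c = 32 − 24/2 = 20, R_n = min(1.2×20×8×450, 2.4×22×8×450) = 86.4 kN/bolt; interior L_c = 84 − 24 = 60, R_n = 190.08 kN/bolt. φR_n = 0.75 × (2×86.4 + 4×190.08) = 699.8 kN.
Tension yield (gross): A_g = 200×8 = 1600 mm². φR_n = 0.90 × 345 × 1600 = 496.8 kN.
Tension rupture (net): A_n = (200 − 2×26)×8 = 1184 mm² (U = 1.0, A_e = A_n). φR_n = 0.75 × 450 × 1184 = 399.6 kN.
Block shear: shear path 2×[32+2×84] = 2×200 mm, A_gv = 3200, A_nv = 2×(200 − 2.5×26)×8 = 2160 mm²; tension across gage: (57 − 1×26)×8 = 248 mm². R_n = min(0.6×450×2160, 0.6×345×3200) + 1.0×450×248 = min(583.2, 662.4) + 111.6 = 694.8 kN. φR_n = 0.75 × 694.8 = 521.1 kN.
Governing: min(636.3, 699.8, 496.8, 399.6, 521.1) = 399.6 kN → net-section rupture.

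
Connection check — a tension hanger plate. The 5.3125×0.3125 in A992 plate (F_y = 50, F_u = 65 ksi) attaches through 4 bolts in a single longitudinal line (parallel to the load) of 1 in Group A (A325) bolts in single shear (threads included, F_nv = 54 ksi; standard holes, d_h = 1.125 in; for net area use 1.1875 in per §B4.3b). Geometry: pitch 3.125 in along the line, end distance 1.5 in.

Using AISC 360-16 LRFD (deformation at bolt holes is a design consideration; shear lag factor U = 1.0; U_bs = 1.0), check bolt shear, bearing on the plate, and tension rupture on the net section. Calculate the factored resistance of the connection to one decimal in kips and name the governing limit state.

62.8 kips (net-section rupture governs)

Bolt shear: A_b = π(1)²/4 = 0.7854 in². φR_n = 0.75 × 54 × 0.7854 × 4 × 1 = 127.2 kips.
Bearing (0.3125 in plate, F_u = 65 ksi): end bolts L_c = 1.5 − 1.125/2 = 0.9375, R_n = min(1.2×0.9375×0.3125×65, 2.4×1×0.3125×65) = 22.852 kips/bolt; interior L_c = 3.125 − 1.125 = 2, R_n = 48.75 kips/bolt. φR_n = 0.75 × (1×22.852 + 3×48.75) = 126.8 kips.
Tension rupture (net): A_n = (5.3125 − 1×1.1875)×0.3125 = 1.2891 in² (U = 1.0, A_e = A_n). φR_n = 0.75 × 65 × 1.2891 = 62.8 kips.
Governing: min(127.2, 126.8, 62.8) = 62.8 kips → net-section rupture.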